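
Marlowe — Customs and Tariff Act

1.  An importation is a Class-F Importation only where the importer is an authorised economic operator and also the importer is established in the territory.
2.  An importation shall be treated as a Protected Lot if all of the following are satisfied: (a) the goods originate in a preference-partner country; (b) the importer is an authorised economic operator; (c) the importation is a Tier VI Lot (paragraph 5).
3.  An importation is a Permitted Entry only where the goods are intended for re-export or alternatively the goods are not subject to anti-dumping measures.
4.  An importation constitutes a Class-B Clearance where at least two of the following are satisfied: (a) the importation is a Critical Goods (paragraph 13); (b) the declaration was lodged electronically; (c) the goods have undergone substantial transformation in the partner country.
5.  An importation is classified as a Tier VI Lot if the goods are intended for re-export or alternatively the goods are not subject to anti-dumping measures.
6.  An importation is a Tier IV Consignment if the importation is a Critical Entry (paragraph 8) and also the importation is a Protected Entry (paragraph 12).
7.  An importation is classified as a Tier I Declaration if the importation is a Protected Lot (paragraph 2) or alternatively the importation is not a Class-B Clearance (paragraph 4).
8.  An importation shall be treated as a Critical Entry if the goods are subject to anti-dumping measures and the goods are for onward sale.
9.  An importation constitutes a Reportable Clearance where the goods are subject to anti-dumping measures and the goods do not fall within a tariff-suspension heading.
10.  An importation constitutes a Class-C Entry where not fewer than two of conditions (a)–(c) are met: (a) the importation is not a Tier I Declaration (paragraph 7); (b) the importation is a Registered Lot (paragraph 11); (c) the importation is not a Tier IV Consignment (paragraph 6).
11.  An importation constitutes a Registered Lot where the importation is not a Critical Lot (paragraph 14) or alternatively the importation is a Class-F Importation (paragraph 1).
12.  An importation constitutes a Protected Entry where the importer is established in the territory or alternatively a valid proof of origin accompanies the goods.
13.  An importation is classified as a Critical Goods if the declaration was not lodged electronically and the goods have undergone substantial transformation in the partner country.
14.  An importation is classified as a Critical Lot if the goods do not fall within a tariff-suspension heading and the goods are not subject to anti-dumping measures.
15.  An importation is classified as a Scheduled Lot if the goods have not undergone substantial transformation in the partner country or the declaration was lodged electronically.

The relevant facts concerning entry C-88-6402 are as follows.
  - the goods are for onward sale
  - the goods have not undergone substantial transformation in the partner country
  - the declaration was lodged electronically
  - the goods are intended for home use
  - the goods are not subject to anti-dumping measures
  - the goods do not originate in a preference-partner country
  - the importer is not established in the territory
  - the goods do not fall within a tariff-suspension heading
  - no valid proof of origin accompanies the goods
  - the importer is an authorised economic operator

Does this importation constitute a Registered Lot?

No

paragraph 14 — Critical Lot: [the goods do not fall within a tariff-suspension heading? yes] AND [the goods are not subject to anti-dumping measures? yes] → satisfied.
paragraph 1 — Class-F Importation: [the importer is an authorised economic operator? yes] AND [the importer is established in the territory? no] → not satisfied.
paragraph 11 — Registered Lot: [not a Critical Lot (paragraph 14)? no] OR [Class-F Importation (paragraph 1)? no] → not satisfied.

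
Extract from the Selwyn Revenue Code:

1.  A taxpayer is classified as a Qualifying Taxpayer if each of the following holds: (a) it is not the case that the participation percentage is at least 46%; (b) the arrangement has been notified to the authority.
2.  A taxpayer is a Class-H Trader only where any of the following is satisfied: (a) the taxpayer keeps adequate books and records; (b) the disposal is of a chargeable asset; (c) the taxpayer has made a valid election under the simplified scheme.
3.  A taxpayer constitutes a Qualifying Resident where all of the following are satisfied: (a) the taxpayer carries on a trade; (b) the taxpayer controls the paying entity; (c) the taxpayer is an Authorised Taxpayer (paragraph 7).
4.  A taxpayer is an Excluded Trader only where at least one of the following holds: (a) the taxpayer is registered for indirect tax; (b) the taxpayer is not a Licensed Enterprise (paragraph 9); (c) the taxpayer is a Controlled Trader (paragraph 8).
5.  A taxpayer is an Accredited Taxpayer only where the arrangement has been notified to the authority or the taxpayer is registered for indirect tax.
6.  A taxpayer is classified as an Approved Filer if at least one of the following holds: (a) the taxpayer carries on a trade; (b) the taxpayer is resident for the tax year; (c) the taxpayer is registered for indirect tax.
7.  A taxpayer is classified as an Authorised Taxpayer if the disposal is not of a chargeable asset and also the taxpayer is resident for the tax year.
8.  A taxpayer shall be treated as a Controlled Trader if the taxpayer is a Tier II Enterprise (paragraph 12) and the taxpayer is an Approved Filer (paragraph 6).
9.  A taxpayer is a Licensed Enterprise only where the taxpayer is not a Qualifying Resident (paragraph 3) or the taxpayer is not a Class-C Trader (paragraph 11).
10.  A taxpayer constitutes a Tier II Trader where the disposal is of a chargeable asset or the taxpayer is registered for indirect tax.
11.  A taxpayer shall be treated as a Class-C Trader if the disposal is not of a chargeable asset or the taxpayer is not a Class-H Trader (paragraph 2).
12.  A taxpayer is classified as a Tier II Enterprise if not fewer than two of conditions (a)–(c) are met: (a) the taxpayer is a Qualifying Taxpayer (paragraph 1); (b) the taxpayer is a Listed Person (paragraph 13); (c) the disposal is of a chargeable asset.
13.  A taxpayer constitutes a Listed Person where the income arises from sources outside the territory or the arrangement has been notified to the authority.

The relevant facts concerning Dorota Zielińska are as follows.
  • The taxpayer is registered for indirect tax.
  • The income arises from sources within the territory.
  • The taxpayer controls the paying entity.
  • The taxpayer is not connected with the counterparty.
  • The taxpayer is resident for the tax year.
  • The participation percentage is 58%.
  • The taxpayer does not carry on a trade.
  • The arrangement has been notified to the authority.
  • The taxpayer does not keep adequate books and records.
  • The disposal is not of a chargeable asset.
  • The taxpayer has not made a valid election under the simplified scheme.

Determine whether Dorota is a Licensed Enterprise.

Under paragraph 7: the disposal is not of a chargeable asset? yes; and the taxpayer is resident for the tax year? yes. So the taxpayer is an Authorised Taxpayer.
Under paragraph 3: the taxpayer carries on a trade? no; and the taxpayer controls the paying entity? yes; and Authorised Taxpayer (paragraph 7)? yes. So the taxpayer is not a Qualifying Resident.
Under paragraph 2: the taxpayer keeps adequate books and records? no; or the disposal is of a chargeable asset? no; or the taxpayer has made a valid election under the simplified scheme? no. So the taxpayer is not a Class-H Trader.
Under paragraph 11: the disposal is not of a chargeable asset? yes; or not a Class-H Trader (paragraph 2)? yes. So the taxpayer is a Class-C Trader.
Under paragraph 9: not a Qualifying Resident (paragraph 3)? yes; or not a Class-C Trader (paragraph 11)? no. So the taxpayer is a Licensed Enterprise.

Yes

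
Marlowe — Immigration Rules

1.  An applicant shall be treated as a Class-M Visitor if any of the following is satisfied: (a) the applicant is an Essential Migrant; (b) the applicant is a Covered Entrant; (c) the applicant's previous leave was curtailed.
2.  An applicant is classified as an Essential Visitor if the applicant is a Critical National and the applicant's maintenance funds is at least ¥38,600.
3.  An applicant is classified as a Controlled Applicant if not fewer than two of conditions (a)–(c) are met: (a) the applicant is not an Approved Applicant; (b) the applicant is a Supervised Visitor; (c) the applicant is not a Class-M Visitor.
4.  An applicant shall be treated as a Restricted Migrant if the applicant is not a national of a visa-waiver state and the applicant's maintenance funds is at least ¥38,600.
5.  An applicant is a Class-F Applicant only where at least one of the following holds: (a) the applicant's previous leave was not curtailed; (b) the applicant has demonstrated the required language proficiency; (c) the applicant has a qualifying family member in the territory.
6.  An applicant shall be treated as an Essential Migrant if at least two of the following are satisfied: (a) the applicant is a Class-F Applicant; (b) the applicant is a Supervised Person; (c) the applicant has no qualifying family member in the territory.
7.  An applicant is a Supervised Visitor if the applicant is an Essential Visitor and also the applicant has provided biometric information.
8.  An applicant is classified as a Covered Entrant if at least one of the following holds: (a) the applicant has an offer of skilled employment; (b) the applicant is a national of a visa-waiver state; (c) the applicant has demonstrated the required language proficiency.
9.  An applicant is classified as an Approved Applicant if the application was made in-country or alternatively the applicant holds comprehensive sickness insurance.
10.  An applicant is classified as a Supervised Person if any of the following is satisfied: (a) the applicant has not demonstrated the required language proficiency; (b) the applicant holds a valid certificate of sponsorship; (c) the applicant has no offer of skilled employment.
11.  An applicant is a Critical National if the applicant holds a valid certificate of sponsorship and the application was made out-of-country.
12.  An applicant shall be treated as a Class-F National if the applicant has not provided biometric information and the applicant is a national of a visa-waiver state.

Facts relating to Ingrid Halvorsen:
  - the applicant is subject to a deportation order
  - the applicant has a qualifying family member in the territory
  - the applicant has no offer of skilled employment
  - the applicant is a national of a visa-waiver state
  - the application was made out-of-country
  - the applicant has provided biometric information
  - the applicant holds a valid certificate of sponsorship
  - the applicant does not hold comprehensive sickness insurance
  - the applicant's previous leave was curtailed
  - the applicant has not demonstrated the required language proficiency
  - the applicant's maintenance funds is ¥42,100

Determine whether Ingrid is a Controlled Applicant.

Yes

paragraph 9 — Approved Applicant: [the application was made in-country? no] OR [the applicant holds comprehensive sickness insurance? no] → not satisfied.
paragraph 11 — Critical National: [the applicant holds a valid certificate of sponsorship? yes] AND [the application was made out-of-country? yes] → satisfied.
paragraph 2 — Essential Visitor: [Critical National (paragraph 11)? yes] AND [applicant's maintenance funds: ¥42,100 ≥ ¥38,600? yes] → satisfied.
paragraph 7 — Supervised Visitor: [Essential Visitor (paragraph 2)? yes] AND [the applicant has provided biometric information? yes] → satisfied.
paragraph 5 — Class-F Applicant: [the applicant's previous leave was not curtailed? no] OR [the applicant has demonstrated the required language proficiency? no] OR [the applicant has a qualifying family member in the territory? yes] → satisfied.
paragraph 10 — Supervised Person: [the applicant has not demonstrated the required language proficiency? yes] OR [the applicant holds a valid certificate of sponsorship? yes] OR [the applicant has no offer of skilled employment? yes] → satisfied.
paragraph 6 — Essential Migrant: Class-F Applicant (paragraph 5)? yes; Supervised Person (paragraph 10)? yes; the applicant has no qualifying family member in the territory? no — 2 of 3 hold (need ≥2) → satisfied.
paragraph 8 — Covered Entrant: [the applicant has an offer of skilled employment? no] OR [the applicant is a national of a visa-waiver state? yes] OR [the applicant has demonstrated the required language proficiency? no] → satisfied.
paragraph 1 — Class-M Visitor: [Essential Migrant (paragraph 6)? yes] OR [Covered Entrant (paragraph 8)? yes] OR [the applicant's previous leave was curtailed? yes] → satisfied.
paragraph 3 — Controlled Applicant: not an Approved Applicant (paragraph 9)? yes; Supervised Visitor (paragraph 7)? yes; not a Class-M Visitor (paragraph 1)? no — 2 of 3 hold (need ≥2) → satisfied.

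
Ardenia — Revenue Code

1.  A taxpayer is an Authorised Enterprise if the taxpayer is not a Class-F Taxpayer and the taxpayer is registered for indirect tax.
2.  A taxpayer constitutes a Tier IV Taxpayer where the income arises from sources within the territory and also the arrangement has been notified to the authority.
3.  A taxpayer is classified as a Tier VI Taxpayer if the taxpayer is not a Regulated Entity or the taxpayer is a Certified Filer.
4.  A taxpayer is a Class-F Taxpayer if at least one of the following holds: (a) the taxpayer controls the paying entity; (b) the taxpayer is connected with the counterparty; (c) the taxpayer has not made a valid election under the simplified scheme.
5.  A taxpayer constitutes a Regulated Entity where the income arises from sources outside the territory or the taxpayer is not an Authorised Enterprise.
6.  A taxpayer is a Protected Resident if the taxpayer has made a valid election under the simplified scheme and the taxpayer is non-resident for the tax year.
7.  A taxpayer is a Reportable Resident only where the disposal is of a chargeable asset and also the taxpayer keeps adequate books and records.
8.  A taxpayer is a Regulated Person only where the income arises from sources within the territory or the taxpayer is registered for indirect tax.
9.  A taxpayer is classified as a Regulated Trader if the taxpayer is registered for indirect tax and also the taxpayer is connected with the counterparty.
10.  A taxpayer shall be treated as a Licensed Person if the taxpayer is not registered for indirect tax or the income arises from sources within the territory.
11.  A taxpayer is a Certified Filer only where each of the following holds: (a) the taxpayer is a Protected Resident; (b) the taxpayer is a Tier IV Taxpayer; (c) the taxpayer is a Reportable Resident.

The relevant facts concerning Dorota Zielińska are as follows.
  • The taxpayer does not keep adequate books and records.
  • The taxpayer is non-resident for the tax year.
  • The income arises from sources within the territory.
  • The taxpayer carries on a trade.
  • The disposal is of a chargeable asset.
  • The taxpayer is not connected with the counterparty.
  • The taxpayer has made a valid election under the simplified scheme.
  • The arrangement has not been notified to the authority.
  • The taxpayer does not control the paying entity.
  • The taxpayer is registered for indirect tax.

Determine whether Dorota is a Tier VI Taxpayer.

Yes

paragraph 4 — Class-F Taxpayer: [the taxpayer controls the paying entity? no] OR [the taxpayer is connected with the counterparty? no] OR [the taxpayer has not made a valid election under the simplified scheme? no] → not satisfied.
paragraph 1 — Authorised Enterprise: [not a Class-F Taxpayer (paragraph 4)? yes] AND [the taxpayer is registered for indirect tax? yes] → satisfied.
paragraph 5 — Regulated Entity: [the income arises from sources outside the territory? no] OR [not an Authorised Enterprise (paragraph 1)? no] → not satisfied.
paragraph 6 — Protected Resident: [the taxpayer has made a valid election under the simplified scheme? yes] AND [the taxpayer is non-resident for the tax year? yes] → satisfied.
paragraph 2 — Tier IV Taxpayer: [the income arises from sources within the territory? yes] AND [the arrangement has been notified to the authority? no] → not satisfied.
paragraph 7 — Reportable Resident: [the disposal is of a chargeable asset? yes] AND [the taxpayer keeps adequate books and records? no] → not satisfied.
paragraph 11 — Certified Filer: [Protected Resident (paragraph 6)? yes] AND [Tier IV Taxpayer (paragraph 2)? no] AND [Reportable Resident (paragraph 7)? no] → not satisfied.
paragraph 3 — Tier VI Taxpayer: [not a Regulated Entity (paragraph 5)? yes] OR [Certified Filer (paragraph 11)? no] → satisfied.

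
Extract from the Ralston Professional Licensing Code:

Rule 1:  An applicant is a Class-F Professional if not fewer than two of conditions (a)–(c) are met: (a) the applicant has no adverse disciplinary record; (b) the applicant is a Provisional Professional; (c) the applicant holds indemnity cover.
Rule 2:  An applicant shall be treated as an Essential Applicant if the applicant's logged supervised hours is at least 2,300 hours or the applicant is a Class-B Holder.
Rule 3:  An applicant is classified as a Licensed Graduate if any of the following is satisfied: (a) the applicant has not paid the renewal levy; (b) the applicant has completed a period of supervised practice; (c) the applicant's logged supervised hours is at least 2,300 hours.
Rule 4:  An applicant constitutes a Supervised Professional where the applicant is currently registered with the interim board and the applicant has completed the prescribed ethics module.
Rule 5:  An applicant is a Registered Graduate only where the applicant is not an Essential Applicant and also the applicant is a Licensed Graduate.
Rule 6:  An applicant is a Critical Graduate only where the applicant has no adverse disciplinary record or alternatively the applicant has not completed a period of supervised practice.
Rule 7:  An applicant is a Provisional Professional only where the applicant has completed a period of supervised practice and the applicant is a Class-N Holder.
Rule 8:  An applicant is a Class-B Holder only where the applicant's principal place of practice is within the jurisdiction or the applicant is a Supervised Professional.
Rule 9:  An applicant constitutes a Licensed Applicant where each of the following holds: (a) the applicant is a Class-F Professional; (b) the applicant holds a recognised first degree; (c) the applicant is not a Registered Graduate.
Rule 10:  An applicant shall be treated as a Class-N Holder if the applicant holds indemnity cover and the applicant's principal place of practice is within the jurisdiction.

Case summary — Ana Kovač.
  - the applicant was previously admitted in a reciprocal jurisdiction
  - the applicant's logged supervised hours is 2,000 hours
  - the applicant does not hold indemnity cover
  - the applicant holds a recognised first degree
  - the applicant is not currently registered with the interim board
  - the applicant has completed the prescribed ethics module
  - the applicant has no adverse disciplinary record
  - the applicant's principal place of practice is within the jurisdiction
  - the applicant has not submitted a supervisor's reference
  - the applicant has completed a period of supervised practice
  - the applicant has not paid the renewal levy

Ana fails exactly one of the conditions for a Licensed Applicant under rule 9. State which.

Class-F Professional

Under rule 10: the applicant holds indemnity cover? no; and the applicant's principal place of practice is within the jurisdiction? yes. So the applicant is not a Class-N Holder.
Under rule 7: the applicant has completed a period of supervised practice? yes; and Class-N Holder (rule 10)? no. So the applicant is not a Provisional Professional.
Under rule 1: the applicant has no adverse disciplinary record? yes; Provisional Professional (rule 7)? no; the applicant holds indemnity cover? no — 1 of 3 hold (need ≥2) → not satisfied.
Under rule 4: the applicant is currently registered with the interim board? no; and the applicant has completed the prescribed ethics module? yes. So the applicant is not a Supervised Professional.
Under rule 8: the applicant's principal place of practice is within the jurisdiction? yes; or Supervised Professional (rule 4)? no. So the applicant is a Class-B Holder.
Under rule 2: applicant's logged supervised hours: 2,000 hours ≥ 2,300 hours? no; or Class-B Holder (rule 8)? yes. So the applicant is an Essential Applicant.
Under rule 3: the applicant has not paid the renewal levy? yes; or the applicant has completed a period of supervised practice? yes; or applicant's logged supervised hours: 2,000 hours ≥ 2,300 hours? no. So the applicant is a Licensed Graduate.
Under rule 5: not an Essential Applicant (rule 2)? no; and Licensed Graduate (rule 3)? yes. So the applicant is not a Registered Graduate.
Under rule 9: Class-F Professional (rule 1)? no; and the applicant holds a recognised first degree? yes; and not a Registered Graduate (rule 5)? yes. So the applicant is not a Licensed Applicant.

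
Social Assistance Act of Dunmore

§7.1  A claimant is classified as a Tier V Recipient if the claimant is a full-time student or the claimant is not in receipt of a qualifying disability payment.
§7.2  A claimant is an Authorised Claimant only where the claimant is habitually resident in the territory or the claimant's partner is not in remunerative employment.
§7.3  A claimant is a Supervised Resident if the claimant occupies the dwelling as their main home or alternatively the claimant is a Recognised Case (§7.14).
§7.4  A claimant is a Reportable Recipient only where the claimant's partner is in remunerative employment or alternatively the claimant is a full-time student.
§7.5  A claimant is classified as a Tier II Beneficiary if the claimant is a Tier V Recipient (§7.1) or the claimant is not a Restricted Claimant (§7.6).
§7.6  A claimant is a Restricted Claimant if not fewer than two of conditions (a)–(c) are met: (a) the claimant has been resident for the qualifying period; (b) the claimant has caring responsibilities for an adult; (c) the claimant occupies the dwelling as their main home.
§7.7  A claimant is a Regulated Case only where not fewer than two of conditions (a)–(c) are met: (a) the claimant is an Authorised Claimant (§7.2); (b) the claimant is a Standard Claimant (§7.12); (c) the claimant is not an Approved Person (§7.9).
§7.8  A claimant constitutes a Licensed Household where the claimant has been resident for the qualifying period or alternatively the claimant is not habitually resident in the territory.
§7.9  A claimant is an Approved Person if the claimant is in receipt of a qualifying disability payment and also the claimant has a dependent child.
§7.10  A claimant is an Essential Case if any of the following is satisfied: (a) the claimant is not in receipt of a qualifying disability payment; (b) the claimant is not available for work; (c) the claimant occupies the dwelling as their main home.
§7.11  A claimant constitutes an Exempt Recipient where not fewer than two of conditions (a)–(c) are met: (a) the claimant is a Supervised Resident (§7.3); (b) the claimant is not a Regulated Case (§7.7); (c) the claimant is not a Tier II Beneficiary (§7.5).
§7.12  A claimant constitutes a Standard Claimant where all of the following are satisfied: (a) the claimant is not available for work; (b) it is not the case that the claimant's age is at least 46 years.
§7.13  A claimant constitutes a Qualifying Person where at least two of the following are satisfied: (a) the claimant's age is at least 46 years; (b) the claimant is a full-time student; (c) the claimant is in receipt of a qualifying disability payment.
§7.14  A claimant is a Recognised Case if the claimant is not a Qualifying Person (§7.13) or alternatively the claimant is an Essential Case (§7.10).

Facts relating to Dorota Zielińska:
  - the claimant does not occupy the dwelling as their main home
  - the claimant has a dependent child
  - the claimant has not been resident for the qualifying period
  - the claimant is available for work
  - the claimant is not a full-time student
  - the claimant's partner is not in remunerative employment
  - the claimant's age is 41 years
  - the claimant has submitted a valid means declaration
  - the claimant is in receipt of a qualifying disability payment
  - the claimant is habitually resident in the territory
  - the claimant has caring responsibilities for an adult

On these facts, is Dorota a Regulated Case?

No

Under §7.2: the claimant is habitually resident in the territory? yes; or the claimant's partner is not in remunerative employment? yes. So the claimant is an Authorised Claimant.
Under §7.12: the claimant is not available for work? no; and claimant's age: 41 years ≥ 46 years? no, so negated condition yes. So the claimant is not a Standard Claimant.
Under §7.9: the claimant is in receipt of a qualifying disability payment? yes; and the claimant has a dependent child? yes. So the claimant is an Approved Person.
Under §7.7: Authorised Claimant (§7.2)? yes; Standard Claimant (§7.12)? no; not an Approved Person (§7.9)? no — 1 of 3 hold (need ≥2) → not satisfied.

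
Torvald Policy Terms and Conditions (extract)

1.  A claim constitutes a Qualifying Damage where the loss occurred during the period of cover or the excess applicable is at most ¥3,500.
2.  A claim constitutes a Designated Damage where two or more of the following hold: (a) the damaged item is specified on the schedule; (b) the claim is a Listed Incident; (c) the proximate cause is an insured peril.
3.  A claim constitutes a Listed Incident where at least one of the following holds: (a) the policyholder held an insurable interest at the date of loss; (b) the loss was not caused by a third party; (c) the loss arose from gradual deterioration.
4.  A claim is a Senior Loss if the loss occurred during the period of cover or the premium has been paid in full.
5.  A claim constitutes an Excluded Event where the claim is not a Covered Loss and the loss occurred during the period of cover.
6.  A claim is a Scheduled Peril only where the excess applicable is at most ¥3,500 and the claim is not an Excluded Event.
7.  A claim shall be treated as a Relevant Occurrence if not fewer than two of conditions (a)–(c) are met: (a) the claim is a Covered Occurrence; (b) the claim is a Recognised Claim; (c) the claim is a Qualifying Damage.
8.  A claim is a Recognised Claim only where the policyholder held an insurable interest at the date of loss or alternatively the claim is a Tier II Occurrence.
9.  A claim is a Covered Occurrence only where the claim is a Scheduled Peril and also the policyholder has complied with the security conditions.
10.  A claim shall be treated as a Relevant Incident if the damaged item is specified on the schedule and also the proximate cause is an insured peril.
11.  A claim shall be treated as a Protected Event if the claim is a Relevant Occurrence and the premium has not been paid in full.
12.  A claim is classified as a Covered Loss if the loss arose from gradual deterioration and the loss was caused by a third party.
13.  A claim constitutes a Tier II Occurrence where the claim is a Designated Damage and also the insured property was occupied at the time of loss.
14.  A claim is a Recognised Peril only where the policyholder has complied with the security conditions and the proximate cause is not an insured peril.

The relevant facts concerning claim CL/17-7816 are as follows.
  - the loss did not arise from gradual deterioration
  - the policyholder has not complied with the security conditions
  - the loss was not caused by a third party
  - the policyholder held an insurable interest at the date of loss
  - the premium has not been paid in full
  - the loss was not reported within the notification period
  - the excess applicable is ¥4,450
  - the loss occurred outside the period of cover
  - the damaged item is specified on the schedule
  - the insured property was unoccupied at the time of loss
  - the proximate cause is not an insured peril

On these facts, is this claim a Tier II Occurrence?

No

Under paragraph 3: the policyholder held an insurable interest at the date of loss? yes; or the loss was not caused by a third party? yes; or the loss arose from gradual deterioration? no. So the claim is a Listed Incident.
Under paragraph 2: the damaged item is specified on the schedule? yes; Listed Incident (paragraph 3)? yes; the proximate cause is an insured peril? no — 2 of 3 hold (need ≥2) → satisfied.
Under paragraph 13: Designated Damage (paragraph 2)? yes; and the insured property was occupied at the time of loss? no. So the claim is not a Tier II Occurrence.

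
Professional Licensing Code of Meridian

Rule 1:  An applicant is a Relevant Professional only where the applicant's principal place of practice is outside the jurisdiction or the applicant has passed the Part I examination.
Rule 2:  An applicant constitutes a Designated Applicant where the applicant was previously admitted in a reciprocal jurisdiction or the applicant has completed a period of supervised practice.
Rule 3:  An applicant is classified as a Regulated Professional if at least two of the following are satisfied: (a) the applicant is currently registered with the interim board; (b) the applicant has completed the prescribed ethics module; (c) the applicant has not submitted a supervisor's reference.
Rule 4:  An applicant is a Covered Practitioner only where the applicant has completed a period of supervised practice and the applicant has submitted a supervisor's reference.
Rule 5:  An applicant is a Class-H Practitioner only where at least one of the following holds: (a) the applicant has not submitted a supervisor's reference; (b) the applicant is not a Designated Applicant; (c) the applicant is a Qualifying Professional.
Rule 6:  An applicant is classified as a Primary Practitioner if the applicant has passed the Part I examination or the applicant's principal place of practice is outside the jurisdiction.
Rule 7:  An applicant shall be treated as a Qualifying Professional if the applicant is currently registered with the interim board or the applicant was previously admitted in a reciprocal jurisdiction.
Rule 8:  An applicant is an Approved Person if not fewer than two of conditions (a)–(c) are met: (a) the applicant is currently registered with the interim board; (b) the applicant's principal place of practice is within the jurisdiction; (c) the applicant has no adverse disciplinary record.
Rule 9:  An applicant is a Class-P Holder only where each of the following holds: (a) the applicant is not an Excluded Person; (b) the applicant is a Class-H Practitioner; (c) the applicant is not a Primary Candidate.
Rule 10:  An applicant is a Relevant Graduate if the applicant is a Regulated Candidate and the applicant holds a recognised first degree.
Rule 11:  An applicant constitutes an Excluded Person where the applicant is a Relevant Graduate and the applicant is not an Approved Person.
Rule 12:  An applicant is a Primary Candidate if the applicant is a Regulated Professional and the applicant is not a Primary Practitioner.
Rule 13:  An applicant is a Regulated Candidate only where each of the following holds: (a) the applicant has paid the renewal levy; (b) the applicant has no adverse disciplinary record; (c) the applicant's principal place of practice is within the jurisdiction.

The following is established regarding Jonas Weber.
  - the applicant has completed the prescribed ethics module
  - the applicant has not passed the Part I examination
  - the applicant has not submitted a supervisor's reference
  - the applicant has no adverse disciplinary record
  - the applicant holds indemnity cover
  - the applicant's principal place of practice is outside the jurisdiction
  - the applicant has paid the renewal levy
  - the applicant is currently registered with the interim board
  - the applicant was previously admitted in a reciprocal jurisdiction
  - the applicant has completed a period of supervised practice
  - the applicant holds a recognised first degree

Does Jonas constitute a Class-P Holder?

Yes

Under rule 13: the applicant has paid the renewal levy? yes; and the applicant has no adverse disciplinary record? yes; and the applicant's principal place of practice is within the jurisdiction? no. So the applicant is not a Regulated Candidate.
Under rule 10: Regulated Candidate (rule 13)? no; and the applicant holds a recognised first degree? yes. So the applicant is not a Relevant Graduate.
Under rule 8: the applicant is currently registered with the interim board? yes; the applicant's principal place of practice is within the jurisdiction? no; the applicant has no adverse disciplinary record? yes — 2 of 3 hold (need ≥2) → satisfied.
Under rule 11: Relevant Graduate (rule 10)? no; and not an Approved Person (rule 8)? no. So the applicant is not an Excluded Person.
Under rule 2: the applicant was previously admitted in a reciprocal jurisdiction? yes; or the applicant has completed a period of supervised practice? yes. So the applicant is a Designated Applicant.
Under rule 7: the applicant is currently registered with the interim board? yes; or the applicant was previously admitted in a reciprocal jurisdiction? yes. So the applicant is a Qualifying Professional.
Under rule 5: the applicant has not submitted a supervisor's reference? yes; or not a Designated Applicant (rule 2)? no; or Qualifying Professional (rule 7)? yes. So the applicant is a Class-H Practitioner.
Under rule 3: the applicant is currently registered with the interim board? yes; the applicant has completed the prescribed ethics module? yes; the applicant has not submitted a supervisor's reference? yes — 3 of 3 hold (need ≥2) → satisfied.
Under rule 6: the applicant has passed the Part I examination? no; or the applicant's principal place of practice is outside the jurisdiction? yes. So the applicant is a Primary Practitioner.
Under rule 12: Regulated Professional (rule 3)? yes; and not a Primary Practitioner (rule 6)? no. So the applicant is not a Primary Candidate.
Under rule 9: not an Excluded Person (rule 11)? yes; and Class-H Practitioner (rule 5)? yes; and not a Primary Candidate (rule 12)? yes. So the applicant is a Class-P Holder.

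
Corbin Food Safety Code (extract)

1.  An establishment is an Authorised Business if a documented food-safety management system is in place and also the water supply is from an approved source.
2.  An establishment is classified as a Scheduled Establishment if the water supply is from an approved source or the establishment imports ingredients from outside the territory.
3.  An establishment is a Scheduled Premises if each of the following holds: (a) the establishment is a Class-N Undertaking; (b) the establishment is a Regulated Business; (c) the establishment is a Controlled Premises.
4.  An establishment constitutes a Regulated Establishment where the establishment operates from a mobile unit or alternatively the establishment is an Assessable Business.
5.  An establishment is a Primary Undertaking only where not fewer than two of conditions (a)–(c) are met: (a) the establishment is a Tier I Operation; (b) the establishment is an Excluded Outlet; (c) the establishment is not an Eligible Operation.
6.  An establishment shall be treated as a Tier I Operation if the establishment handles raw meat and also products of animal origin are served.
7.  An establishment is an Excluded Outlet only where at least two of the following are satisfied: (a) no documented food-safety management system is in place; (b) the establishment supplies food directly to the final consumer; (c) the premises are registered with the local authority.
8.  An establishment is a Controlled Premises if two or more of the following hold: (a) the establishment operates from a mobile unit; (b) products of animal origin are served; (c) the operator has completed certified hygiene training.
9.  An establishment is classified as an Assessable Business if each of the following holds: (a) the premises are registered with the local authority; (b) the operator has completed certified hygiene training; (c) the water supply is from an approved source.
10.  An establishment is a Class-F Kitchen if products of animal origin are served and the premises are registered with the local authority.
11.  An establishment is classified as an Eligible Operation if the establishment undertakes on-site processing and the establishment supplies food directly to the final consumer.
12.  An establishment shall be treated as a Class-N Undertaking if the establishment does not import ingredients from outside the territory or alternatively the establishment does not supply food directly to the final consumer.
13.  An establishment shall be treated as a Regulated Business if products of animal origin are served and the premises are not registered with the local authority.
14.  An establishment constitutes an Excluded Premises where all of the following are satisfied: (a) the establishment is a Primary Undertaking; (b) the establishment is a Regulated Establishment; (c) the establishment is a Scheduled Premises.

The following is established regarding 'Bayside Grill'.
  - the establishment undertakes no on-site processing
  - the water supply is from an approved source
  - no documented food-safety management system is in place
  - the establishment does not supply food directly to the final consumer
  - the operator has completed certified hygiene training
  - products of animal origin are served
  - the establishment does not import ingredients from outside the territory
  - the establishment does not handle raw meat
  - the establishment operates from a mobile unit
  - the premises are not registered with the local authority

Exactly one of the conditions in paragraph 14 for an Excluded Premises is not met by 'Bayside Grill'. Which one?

Primary Undertaking

Under paragraph 6: the establishment handles raw meat? no; and products of animal origin are served? yes. So the establishment is not a Tier I Operation.
Under paragraph 7: no documented food-safety management system is in place? yes; the establishment supplies food directly to the final consumer? no; the premises are registered with the local authority? no — 1 of 3 hold (need ≥2) → not satisfied.
Under paragraph 11: the establishment undertakes on-site processing? no; and the establishment supplies food directly to the final consumer? no. So the establishment is not an Eligible Operation.
Under paragraph 5: Tier I Operation (paragraph 6)? no; Excluded Outlet (paragraph 7)? no; not an Eligible Operation (paragraph 11)? yes — 1 of 3 hold (need ≥2) → not satisfied.
Under paragraph 9: the premises are registered with the local authority? no; and the operator has completed certified hygiene training? yes; and the water supply is from an approved source? yes. So the establishment is not an Assessable Business.
Under paragraph 4: the establishment operates from a mobile unit? yes; or Assessable Business (paragraph 9)? no. So the establishment is a Regulated Establishment.
Under paragraph 12: the establishment does not import ingredients from outside the territory? yes; or the establishment does not supply food directly to the final consumer? yes. So the establishment is a Class-N Undertaking.
Under paragraph 13: products of animal origin are served? yes; and the premises are not registered with the local authority? yes. So the establishment is a Regulated Business.
Under paragraph 8: the establishment operates from a mobile unit? yes; products of animal origin are served? yes; the operator has completed certified hygiene training? yes — 3 of 3 hold (need ≥2) → satisfied.
Under paragraph 3: Class-N Undertaking (paragraph 12)? yes; and Regulated Business (paragraph 13)? yes; and Controlled Premises (paragraph 8)? yes. So the establishment is a Scheduled Premises.
Under paragraph 14: Primary Undertaking (paragraph 5)? no; and Regulated Establishment (paragraph 4)? yes; and Scheduled Premises (paragraph 3)? yes. So the establishment is not an Excluded Premises.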